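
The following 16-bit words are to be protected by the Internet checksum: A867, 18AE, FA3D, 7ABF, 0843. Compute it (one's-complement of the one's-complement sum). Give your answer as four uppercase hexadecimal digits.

C1A9

One's-complement addition (fold any carry out of bit 15 back into bit 0):
  0xA867 + 0x18AE = 0x0C115
  0xC115 + 0xFA3D = 0x1BB52 → wrap carry → 0xBB53
  0xBB53 + 0x7ABF = 0x13612 → wrap carry → 0x3613
  0x3613 + 0x0843 = 0x03E56
One's-complement sum = 0x3E56.
Checksum = ~0x3E56 & 0xFFFF = 0xC1A9.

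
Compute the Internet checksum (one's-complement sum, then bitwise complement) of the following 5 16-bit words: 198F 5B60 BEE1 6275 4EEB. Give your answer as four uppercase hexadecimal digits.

1ACE

One's-complement addition (fold any carry out of bit 15 back into bit 0):
  0x198F + 0x5B60 = 0x074EF
  0x74EF + 0xBEE1 = 0x133D0 → wrap carry → 0x33D1
  0x33D1 + 0x6275 = 0x09646
  0x9646 + 0x4EEB = 0x0E531
One's-complement sum = 0xE531.
Checksum = ~0xE531 & 0xFFFF = 0x1ACE.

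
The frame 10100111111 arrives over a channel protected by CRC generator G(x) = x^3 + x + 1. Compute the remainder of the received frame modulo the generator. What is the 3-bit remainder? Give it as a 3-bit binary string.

100

Modulo-2 division of 10100111111 by 1011:
  pos 0: 1010 XOR 1011 = 0001
  pos 3: 1011 XOR 1011 = 0000
  pos 7: 1111 XOR 1011 = 0100
Remainder = 100 (nonzero — an error is detected).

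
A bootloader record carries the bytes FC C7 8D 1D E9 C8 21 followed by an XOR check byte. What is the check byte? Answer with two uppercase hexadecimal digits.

AB

XOR the bytes together:
  start with 0xFC
  0xFC ⊕ 0xC7 = 0x3B
  0x3B ⊕ 0x8D = 0xB6
  0xB6 ⊕ 0x1D = 0xAB
  0xAB ⊕ 0xE9 = 0x42
  0x42 ⊕ 0xC8 = 0x8A
  0x8A ⊕ 0x21 = 0xAB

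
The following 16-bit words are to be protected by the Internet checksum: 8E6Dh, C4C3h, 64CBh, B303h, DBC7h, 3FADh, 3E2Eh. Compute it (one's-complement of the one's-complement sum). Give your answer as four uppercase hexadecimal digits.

3B5C

One's-complement addition (fold any carry out of bit 15 back into bit 0):
  0x8E6D + 0xC4C3 = 0x15330 → wrap carry → 0x5331
  0x5331 + 0x64CB = 0x0B7FC
  0xB7FC + 0xB303 = 0x16AFF → wrap carry → 0x6B00
  0x6B00 + 0xDBC7 = 0x146C7 → wrap carry → 0x46C8
  0x46C8 + 0x3FAD = 0x08675
  0x8675 + 0x3E2E = 0x0C4A3
One's-complement sum = 0xC4A3.
Checksum = ~0xC4A3 & 0xFFFF = 0x3B5C.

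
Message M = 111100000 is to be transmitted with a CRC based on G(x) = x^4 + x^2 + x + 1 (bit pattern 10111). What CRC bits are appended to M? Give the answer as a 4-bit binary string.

Append 4 zeros: 1111000000000. Divide by 10111 (XOR where the leading bit is 1):
  pos 0: 11110 XOR 10111 = 01001
  pos 1: 10010 XOR 10111 = 00101
  pos 3: 10100 XOR 10111 = 00011
  pos 6: 11000 XOR 10111 = 01111
  pos 7: 11110 XOR 10111 = 01001
  pos 8: 10010 XOR 10111 = 00101
Remainder (last 4 bits) = 0101. This is the CRC / FCS.

0101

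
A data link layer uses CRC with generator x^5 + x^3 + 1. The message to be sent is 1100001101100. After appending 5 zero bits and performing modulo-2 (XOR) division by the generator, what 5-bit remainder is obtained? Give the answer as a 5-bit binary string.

11111

Append 5 zeros: 110000110110000000. Divide by 101001 (XOR where the leading bit is 1):
  pos 0: 110000 XOR 101001 = 011001
  pos 1: 110011 XOR 101001 = 011010
  pos 2: 110101 XOR 101001 = 011100
  pos 3: 111000 XOR 101001 = 010001
  pos 4: 100011 XOR 101001 = 001010
  pos 6: 101010 XOR 101001 = 000011
  pos 10: 110000 XOR 101001 = 011001
  pos 11: 110010 XOR 101001 = 011011
  pos 12: 110110 XOR 101001 = 011111
Remainder (last 5 bits) = 11111. This is the CRC / FCS.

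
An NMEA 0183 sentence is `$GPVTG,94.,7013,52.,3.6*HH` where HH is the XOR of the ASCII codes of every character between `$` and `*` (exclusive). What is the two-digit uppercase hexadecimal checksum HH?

76

XOR the ASCII codes of the payload characters:
  'G' = 0x47 → acc = 0x47
  'P' = 0x50 → acc = 0x17
  'V' = 0x56 → acc = 0x41
  'T' = 0x54 → acc = 0x15
  'G' = 0x47 → acc = 0x52
  ',' = 0x2C → acc = 0x7E
  '9' = 0x39 → acc = 0x47
  '4' = 0x34 → acc = 0x73
  '.' = 0x2E → acc = 0x5D
  ',' = 0x2C → acc = 0x71
  '7' = 0x37 → acc = 0x46
  '0' = 0x30 → acc = 0x76
  '1' = 0x31 → acc = 0x47
  '3' = 0x33 → acc = 0x74
  ',' = 0x2C → acc = 0x58
  '5' = 0x35 → acc = 0x6D
  '2' = 0x32 → acc = 0x5F
  '.' = 0x2E → acc = 0x71
  ',' = 0x2C → acc = 0x5D
  '3' = 0x33 → acc = 0x6E
  '.' = 0x2E → acc = 0x40
  '6' = 0x36 → acc = 0x76
Checksum = 0x76.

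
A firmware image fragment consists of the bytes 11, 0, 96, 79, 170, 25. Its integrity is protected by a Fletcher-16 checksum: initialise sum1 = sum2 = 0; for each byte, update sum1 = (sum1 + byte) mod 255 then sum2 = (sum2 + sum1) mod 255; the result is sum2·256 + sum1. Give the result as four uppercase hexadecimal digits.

207E

Running sums (mod 255):
  after byte 0 (11): sum1=11, sum2=11
  after byte 1 (0): sum1=11, sum2=22
  after byte 2 (96): sum1=107, sum2=129
  after byte 3 (79): sum1=186, sum2=60
  after byte 4 (170): sum1=101, sum2=161
  after byte 5 (25): sum1=126, sum2=32
Checksum = sum2·256 + sum1 = 32·256 + 126 = 8318 = 0x207E.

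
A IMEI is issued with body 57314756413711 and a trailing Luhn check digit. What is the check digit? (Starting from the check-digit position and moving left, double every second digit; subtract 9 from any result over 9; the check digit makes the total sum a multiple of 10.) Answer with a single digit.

1

Partial digits right→left: 1 1 7 3 1 4 6 5 7 4 1 3 7 5
Double every second digit counting from the check-digit position (so the 1st, 3rd, 5th, ... of the partial from the right).
  doubled (with −9 where >9): 2 5 2 3 5 2 5 → sum 24
  kept as-is: 1 3 4 5 4 3 5 → sum 25
Total = 24 + 25 = 49.
Check digit = (10 − (49 mod 10)) mod 10 = 1.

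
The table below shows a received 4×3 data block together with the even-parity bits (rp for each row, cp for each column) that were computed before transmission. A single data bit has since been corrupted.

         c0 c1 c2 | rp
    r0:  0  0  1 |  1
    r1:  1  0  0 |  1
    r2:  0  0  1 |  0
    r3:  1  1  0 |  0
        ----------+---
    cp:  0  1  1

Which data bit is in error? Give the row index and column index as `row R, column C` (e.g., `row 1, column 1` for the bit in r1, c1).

Recompute each row's even parity and compare to rp:
  r0: data parity 1, sent rp 1 → ok
  r1: data parity 1, sent rp 1 → ok
  r2: data parity 1, sent rp 0 → mismatch
  r3: data parity 0, sent rp 0 → ok
Recompute each column's even parity and compare to cp:
  c0: data parity 0, sent cp 0 → ok
  c1: data parity 1, sent cp 1 → ok
  c2: data parity 0, sent cp 1 → mismatch
Exactly one row (r2) and one column (c2) fail → the flipped bit is at their intersection.

row 2, column 2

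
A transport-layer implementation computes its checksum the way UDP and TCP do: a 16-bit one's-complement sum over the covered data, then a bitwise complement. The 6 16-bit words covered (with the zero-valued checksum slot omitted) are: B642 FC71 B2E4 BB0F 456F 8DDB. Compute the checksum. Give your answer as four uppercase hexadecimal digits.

0C0C

One's-complement addition (fold any carry out of bit 15 back into bit 0):
  0xB642 + 0xFC71 = 0x1B2B3 → wrap carry → 0xB2B4
  0xB2B4 + 0xB2E4 = 0x16598 → wrap carry → 0x6599
  0x6599 + 0xBB0F = 0x120A8 → wrap carry → 0x20A9
  0x20A9 + 0x456F = 0x06618
  0x6618 + 0x8DDB = 0x0F3F3
One's-complement sum = 0xF3F3.
Checksum = ~0xF3F3 & 0xFFFF = 0x0C0C.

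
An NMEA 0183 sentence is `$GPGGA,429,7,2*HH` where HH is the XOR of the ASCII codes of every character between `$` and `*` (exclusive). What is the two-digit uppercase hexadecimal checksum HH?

40

XOR the ASCII codes of the payload characters:
  'G' = 0x47 → acc = 0x47
  'P' = 0x50 → acc = 0x17
  'G' = 0x47 → acc = 0x50
  'G' = 0x47 → acc = 0x17
  'A' = 0x41 → acc = 0x56
  ',' = 0x2C → acc = 0x7A
  '4' = 0x34 → acc = 0x4E
  '2' = 0x32 → acc = 0x7C
  '9' = 0x39 → acc = 0x45
  ',' = 0x2C → acc = 0x69
  '7' = 0x37 → acc = 0x5E
  ',' = 0x2C → acc = 0x72
  '2' = 0x32 → acc = 0x40
Checksum = 0x40.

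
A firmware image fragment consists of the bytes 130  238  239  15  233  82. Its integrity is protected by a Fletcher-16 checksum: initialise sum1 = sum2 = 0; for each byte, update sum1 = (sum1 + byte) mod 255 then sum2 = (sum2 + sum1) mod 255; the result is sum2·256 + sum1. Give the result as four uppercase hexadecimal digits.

Running sums (mod 255):
  after byte 0 (130): sum1=130, sum2=130
  after byte 1 (238): sum1=113, sum2=243
  after byte 2 (239): sum1=97, sum2=85
  after byte 3 (15): sum1=112, sum2=197
  after byte 4 (233): sum1=90, sum2=32
  after byte 5 (82): sum1=172, sum2=204
Checksum = sum2·256 + sum1 = 204·256 + 172 = 52396 = 0xCCAC.

CCAC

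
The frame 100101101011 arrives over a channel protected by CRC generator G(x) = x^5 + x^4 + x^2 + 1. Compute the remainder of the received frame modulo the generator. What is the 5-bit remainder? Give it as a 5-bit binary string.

11001

Modulo-2 division of 100101101011 by 110101:
  pos 0: 100101 XOR 110101 = 010000
  pos 1: 100001 XOR 110101 = 010100
  pos 2: 101000 XOR 110101 = 011101
  pos 3: 111011 XOR 110101 = 001110
  pos 5: 111001 XOR 110101 = 001100
Remainder = 11001 (nonzero — an error is detected).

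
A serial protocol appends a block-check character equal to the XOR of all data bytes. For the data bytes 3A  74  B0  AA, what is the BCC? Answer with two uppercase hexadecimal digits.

XOR the bytes together:
  start with 0x3A
  0x3A ⊕ 0x74 = 0x4E
  0x4E ⊕ 0xB0 = 0xFE
  0xFE ⊕ 0xAA = 0x54

54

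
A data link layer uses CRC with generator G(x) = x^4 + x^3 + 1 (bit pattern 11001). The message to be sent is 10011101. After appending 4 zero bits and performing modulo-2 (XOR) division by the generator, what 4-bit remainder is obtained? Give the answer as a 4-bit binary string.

0010

Append 4 zeros: 100111010000. Divide by 11001 (XOR where the leading bit is 1):
  pos 0: 10011 XOR 11001 = 01010
  pos 1: 10101 XOR 11001 = 01100
  pos 2: 11000 XOR 11001 = 00001
  pos 6: 11000 XOR 11001 = 00001
Remainder (last 4 bits) = 0010. This is the CRC / FCS.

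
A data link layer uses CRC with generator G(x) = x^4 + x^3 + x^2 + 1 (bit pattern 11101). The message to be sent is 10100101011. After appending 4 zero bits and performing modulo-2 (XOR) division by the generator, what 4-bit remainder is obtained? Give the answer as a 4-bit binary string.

Append 4 zeros: 101001010110000. Divide by 11101 (XOR where the leading bit is 1):
  pos 0: 10100 XOR 11101 = 01001
  pos 1: 10011 XOR 11101 = 01110
  pos 2: 11100 XOR 11101 = 00001
  pos 6: 11011 XOR 11101 = 00110
  pos 8: 11000 XOR 11101 = 00101
  pos 10: 10100 XOR 11101 = 01001
Remainder (last 4 bits) = 1001. This is the CRC / FCS.

1001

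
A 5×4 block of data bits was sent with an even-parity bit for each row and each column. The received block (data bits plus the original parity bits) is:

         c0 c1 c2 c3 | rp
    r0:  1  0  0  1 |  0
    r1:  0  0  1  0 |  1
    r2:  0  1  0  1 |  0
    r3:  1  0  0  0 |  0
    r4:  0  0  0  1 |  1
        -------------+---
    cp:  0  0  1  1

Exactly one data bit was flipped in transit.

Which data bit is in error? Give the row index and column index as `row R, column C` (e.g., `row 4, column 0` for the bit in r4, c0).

Recompute each row's even parity and compare to rp:
  r0: data parity 0, sent rp 0 → ok
  r1: data parity 1, sent rp 1 → ok
  r2: data parity 0, sent rp 0 → ok
  r3: data parity 1, sent rp 0 → mismatch
  r4: data parity 1, sent rp 1 → ok
Recompute each column's even parity and compare to cp:
  c0: data parity 0, sent cp 0 → ok
  c1: data parity 1, sent cp 0 → mismatch
  c2: data parity 1, sent cp 1 → ok
  c3: data parity 1, sent cp 1 → ok
Exactly one row (r3) and one column (c1) fail → the flipped bit is at their intersection.

row 3, column 1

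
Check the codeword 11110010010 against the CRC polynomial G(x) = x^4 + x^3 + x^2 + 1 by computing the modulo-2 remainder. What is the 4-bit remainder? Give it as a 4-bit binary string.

0000

Modulo-2 division of 11110010010 by 11101:
  pos 0: 11110 XOR 11101 = 00011
  pos 3: 11010 XOR 11101 = 00111
  pos 5: 11101 XOR 11101 = 00000
Remainder = 0000 (zero — the frame passes the CRC check).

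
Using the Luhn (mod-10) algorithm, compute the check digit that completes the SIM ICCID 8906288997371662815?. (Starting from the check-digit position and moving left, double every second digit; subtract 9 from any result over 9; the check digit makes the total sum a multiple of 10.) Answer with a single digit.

Partial digits right→left: 5 1 8 2 6 6 1 7 3 7 9 9 8 8 2 6 0 9 8
Double every second digit counting from the check-digit position (so the 1st, 3rd, 5th, ... of the partial from the right).
  doubled (with −9 where >9): 1 7 3 2 6 9 7 4 0 7 → sum 46
  kept as-is: 1 2 6 7 7 9 8 6 9 → sum 55
Total = 46 + 55 = 101.
Check digit = (10 − (101 mod 10)) mod 10 = 9.

9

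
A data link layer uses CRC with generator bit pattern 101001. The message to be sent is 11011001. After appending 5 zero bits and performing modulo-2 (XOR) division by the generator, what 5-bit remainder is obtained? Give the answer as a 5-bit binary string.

Append 5 zeros: 1101100100000. Divide by 101001 (XOR where the leading bit is 1):
  pos 0: 110110 XOR 101001 = 011111
  pos 1: 111110 XOR 101001 = 010111
  pos 2: 101111 XOR 101001 = 000110
  pos 5: 110000 XOR 101001 = 011001
  pos 6: 110010 XOR 101001 = 011011
  pos 7: 110110 XOR 101001 = 011111
Remainder (last 5 bits) = 11111. This is the CRC / FCS.

11111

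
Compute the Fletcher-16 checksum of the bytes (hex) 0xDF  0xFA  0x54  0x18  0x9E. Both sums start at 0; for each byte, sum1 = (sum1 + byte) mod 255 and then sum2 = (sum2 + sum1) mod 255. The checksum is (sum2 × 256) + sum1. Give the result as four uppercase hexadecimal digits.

Running sums (mod 255):
  after byte 0 (0xDF): sum1=223, sum2=223
  after byte 1 (0xFA): sum1=218, sum2=186
  after byte 2 (0x54): sum1=47, sum2=233
  after byte 3 (0x18): sum1=71, sum2=49
  after byte 4 (0x9E): sum1=229, sum2=23
Checksum = sum2·256 + sum1 = 23·256 + 229 = 6117 = 0x17E5.

17E5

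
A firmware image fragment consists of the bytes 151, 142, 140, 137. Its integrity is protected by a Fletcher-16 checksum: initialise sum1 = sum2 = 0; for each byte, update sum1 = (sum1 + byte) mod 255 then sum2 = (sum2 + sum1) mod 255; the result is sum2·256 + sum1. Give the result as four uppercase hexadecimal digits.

Running sums (mod 255):
  after byte 0 (151): sum1=151, sum2=151
  after byte 1 (142): sum1=38, sum2=189
  after byte 2 (140): sum1=178, sum2=112
  after byte 3 (137): sum1=60, sum2=172
Checksum = sum2·256 + sum1 = 172·256 + 60 = 44092 = 0xAC3C.

AC3C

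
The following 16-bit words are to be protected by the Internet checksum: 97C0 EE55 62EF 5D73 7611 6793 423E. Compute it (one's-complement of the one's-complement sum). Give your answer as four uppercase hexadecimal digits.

99A3

One's-complement addition (fold any carry out of bit 15 back into bit 0):
  0x97C0 + 0xEE55 = 0x18615 → wrap carry → 0x8616
  0x8616 + 0x62EF = 0x0E905
  0xE905 + 0x5D73 = 0x14678 → wrap carry → 0x4679
  0x4679 + 0x7611 = 0x0BC8A
  0xBC8A + 0x6793 = 0x1241D → wrap carry → 0x241E
  0x241E + 0x423E = 0x0665C
One's-complement sum = 0x665C.
Checksum = ~0x665C & 0xFFFF = 0x99A3.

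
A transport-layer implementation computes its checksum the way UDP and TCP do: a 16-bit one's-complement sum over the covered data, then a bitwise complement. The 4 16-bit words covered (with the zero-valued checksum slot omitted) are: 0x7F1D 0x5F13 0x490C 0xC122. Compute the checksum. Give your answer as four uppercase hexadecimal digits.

17A0

One's-complement addition (fold any carry out of bit 15 back into bit 0):
  0x7F1D + 0x5F13 = 0x0DE30
  0xDE30 + 0x490C = 0x1273C → wrap carry → 0x273D
  0x273D + 0xC122 = 0x0E85F
One's-complement sum = 0xE85F.
Checksum = ~0xE85F & 0xFFFF = 0x17A0.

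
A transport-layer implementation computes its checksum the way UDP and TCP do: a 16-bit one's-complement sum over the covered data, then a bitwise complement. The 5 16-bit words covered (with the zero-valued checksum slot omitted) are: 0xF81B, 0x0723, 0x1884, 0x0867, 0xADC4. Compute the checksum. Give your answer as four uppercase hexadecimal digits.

3211

One's-complement addition (fold any carry out of bit 15 back into bit 0):
  0xF81B + 0x0723 = 0x0FF3E
  0xFF3E + 0x1884 = 0x117C2 → wrap carry → 0x17C3
  0x17C3 + 0x0867 = 0x0202A
  0x202A + 0xADC4 = 0x0CDEE
One's-complement sum = 0xCDEE.
Checksum = ~0xCDEE & 0xFFFF = 0x3211.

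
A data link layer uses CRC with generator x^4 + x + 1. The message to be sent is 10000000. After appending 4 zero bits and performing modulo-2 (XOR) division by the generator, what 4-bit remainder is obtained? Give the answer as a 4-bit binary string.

1110

Append 4 zeros: 100000000000. Divide by 10011 (XOR where the leading bit is 1):
  pos 0: 10000 XOR 10011 = 00011
  pos 3: 11000 XOR 10011 = 01011
  pos 4: 10110 XOR 10011 = 00101
  pos 6: 10100 XOR 10011 = 00111
Remainder (last 4 bits) = 1110. This is the CRC / FCS.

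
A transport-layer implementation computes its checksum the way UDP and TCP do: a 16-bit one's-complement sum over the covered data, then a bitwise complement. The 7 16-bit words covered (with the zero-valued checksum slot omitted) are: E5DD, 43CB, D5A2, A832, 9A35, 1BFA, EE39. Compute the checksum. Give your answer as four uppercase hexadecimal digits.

B417

One's-complement addition (fold any carry out of bit 15 back into bit 0):
  0xE5DD + 0x43CB = 0x129A8 → wrap carry → 0x29A9
  0x29A9 + 0xD5A2 = 0x0FF4B
  0xFF4B + 0xA832 = 0x1A77D → wrap carry → 0xA77E
  0xA77E + 0x9A35 = 0x141B3 → wrap carry → 0x41B4
  0x41B4 + 0x1BFA = 0x05DAE
  0x5DAE + 0xEE39 = 0x14BE7 → wrap carry → 0x4BE8
One's-complement sum = 0x4BE8.
Checksum = ~0x4BE8 & 0xFFFF = 0xB417.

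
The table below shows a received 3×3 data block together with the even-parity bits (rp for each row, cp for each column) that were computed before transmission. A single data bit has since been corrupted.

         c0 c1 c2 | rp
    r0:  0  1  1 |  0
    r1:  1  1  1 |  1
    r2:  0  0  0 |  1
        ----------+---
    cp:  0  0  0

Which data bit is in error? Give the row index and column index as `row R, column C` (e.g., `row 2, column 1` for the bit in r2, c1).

Recompute each row's even parity and compare to rp:
  r0: data parity 0, sent rp 0 → ok
  r1: data parity 1, sent rp 1 → ok
  r2: data parity 0, sent rp 1 → mismatch
Recompute each column's even parity and compare to cp:
  c0: data parity 1, sent cp 0 → mismatch
  c1: data parity 0, sent cp 0 → ok
  c2: data parity 0, sent cp 0 → ok
Exactly one row (r2) and one column (c0) fail → the flipped bit is at their intersection.

row 2, column 0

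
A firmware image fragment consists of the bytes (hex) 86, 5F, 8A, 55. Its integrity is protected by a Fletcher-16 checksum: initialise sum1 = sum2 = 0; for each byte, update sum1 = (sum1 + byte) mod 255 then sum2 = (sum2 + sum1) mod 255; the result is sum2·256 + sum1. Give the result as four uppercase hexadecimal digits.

Running sums (mod 255):
  after byte 0 (86): sum1=134, sum2=134
  after byte 1 (5F): sum1=229, sum2=108
  after byte 2 (8A): sum1=112, sum2=220
  after byte 3 (55): sum1=197, sum2=162
Checksum = sum2·256 + sum1 = 162·256 + 197 = 41669 = 0xA2C5.

A2C5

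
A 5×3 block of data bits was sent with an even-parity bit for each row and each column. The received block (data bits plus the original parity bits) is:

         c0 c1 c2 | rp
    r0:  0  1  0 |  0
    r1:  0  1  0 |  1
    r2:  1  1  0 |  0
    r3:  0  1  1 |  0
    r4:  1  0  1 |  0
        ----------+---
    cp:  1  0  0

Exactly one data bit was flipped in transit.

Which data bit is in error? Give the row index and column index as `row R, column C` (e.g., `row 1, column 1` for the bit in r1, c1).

Recompute each row's even parity and compare to rp:
  r0: data parity 1, sent rp 0 → mismatch
  r1: data parity 1, sent rp 1 → ok
  r2: data parity 0, sent rp 0 → ok
  r3: data parity 0, sent rp 0 → ok
  r4: data parity 0, sent rp 0 → ok
Recompute each column's even parity and compare to cp:
  c0: data parity 0, sent cp 1 → mismatch
  c1: data parity 0, sent cp 0 → ok
  c2: data parity 0, sent cp 0 → ok
Exactly one row (r0) and one column (c0) fail → the flipped bit is at their intersection.

row 0, column 0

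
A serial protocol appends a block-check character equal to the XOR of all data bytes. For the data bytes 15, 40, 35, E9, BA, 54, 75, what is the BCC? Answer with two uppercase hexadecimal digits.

XOR the bytes together:
  start with 0x15
  0x15 ⊕ 0x40 = 0x55
  0x55 ⊕ 0x35 = 0x60
  0x60 ⊕ 0xE9 = 0x89
  0x89 ⊕ 0xBA = 0x33
  0x33 ⊕ 0x54 = 0x67
  0x67 ⊕ 0x75 = 0x12

12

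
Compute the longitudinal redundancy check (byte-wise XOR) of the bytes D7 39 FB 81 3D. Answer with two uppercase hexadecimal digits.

A9

XOR the bytes together:
  start with 0xD7
  0xD7 ⊕ 0x39 = 0xEE
  0xEE ⊕ 0xFB = 0x15
  0x15 ⊕ 0x81 = 0x94
  0x94 ⊕ 0x3D = 0xA9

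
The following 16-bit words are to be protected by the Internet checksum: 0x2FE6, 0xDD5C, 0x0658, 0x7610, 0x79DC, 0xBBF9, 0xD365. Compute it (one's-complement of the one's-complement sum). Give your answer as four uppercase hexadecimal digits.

6D18

One's-complement addition (fold any carry out of bit 15 back into bit 0):
  0x2FE6 + 0xDD5C = 0x10D42 → wrap carry → 0x0D43
  0x0D43 + 0x0658 = 0x0139B
  0x139B + 0x7610 = 0x089AB
  0x89AB + 0x79DC = 0x10387 → wrap carry → 0x0388
  0x0388 + 0xBBF9 = 0x0BF81
  0xBF81 + 0xD365 = 0x192E6 → wrap carry → 0x92E7
One's-complement sum = 0x92E7.
Checksum = ~0x92E7 & 0xFFFF = 0x6D18.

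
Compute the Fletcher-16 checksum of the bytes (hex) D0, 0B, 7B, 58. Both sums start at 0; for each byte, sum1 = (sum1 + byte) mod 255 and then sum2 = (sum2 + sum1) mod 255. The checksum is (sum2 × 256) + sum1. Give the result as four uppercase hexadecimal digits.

Running sums (mod 255):
  after byte 0 (D0): sum1=208, sum2=208
  after byte 1 (0B): sum1=219, sum2=172
  after byte 2 (7B): sum1=87, sum2=4
  after byte 3 (58): sum1=175, sum2=179
Checksum = sum2·256 + sum1 = 179·256 + 175 = 45999 = 0xB3AF.

B3AF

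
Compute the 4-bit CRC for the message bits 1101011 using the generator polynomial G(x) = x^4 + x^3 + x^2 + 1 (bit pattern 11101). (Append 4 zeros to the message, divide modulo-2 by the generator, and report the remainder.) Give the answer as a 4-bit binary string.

Append 4 zeros: 11010110000. Divide by 11101 (XOR where the leading bit is 1):
  pos 0: 11010 XOR 11101 = 00111
  pos 2: 11111 XOR 11101 = 00010
  pos 5: 10000 XOR 11101 = 01101
  pos 6: 11010 XOR 11101 = 00111
Remainder (last 4 bits) = 0111. This is the CRC / FCS.

0111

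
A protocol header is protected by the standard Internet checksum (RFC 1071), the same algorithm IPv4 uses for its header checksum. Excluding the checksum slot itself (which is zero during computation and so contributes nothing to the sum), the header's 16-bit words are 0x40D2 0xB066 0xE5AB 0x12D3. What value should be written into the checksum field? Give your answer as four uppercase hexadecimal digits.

1648

One's-complement addition (fold any carry out of bit 15 back into bit 0):
  0x40D2 + 0xB066 = 0x0F138
  0xF138 + 0xE5AB = 0x1D6E3 → wrap carry → 0xD6E4
  0xD6E4 + 0x12D3 = 0x0E9B7
One's-complement sum = 0xE9B7.
Checksum = ~0xE9B7 & 0xFFFF = 0x1648.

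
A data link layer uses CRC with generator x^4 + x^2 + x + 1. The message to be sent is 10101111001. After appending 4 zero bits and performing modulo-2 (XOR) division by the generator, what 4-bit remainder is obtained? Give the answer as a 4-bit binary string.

0111

Append 4 zeros: 101011110010000. Divide by 10111 (XOR where the leading bit is 1):
  pos 0: 10101 XOR 10111 = 00010
  pos 3: 10111 XOR 10111 = 00000
  pos 10: 10000 XOR 10111 = 00111
Remainder (last 4 bits) = 0111. This is the CRC / FCS.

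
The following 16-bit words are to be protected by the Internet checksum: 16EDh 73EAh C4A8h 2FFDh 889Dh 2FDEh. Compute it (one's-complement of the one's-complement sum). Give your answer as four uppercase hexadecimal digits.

C806

One's-complement addition (fold any carry out of bit 15 back into bit 0):
  0x16ED + 0x73EA = 0x08AD7
  0x8AD7 + 0xC4A8 = 0x14F7F → wrap carry → 0x4F80
  0x4F80 + 0x2FFD = 0x07F7D
  0x7F7D + 0x889D = 0x1081A → wrap carry → 0x081B
  0x081B + 0x2FDE = 0x037F9
One's-complement sum = 0x37F9.
Checksum = ~0x37F9 & 0xFFFF = 0xC806.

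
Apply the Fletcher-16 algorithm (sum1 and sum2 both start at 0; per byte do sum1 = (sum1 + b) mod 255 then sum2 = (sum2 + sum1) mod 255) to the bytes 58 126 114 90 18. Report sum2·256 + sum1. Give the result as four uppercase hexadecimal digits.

3B97

Running sums (mod 255):
  after byte 0 (58): sum1=58, sum2=58
  after byte 1 (126): sum1=184, sum2=242
  after byte 2 (114): sum1=43, sum2=30
  after byte 3 (90): sum1=133, sum2=163
  after byte 4 (18): sum1=151, sum2=59
Checksum = sum2·256 + sum1 = 59·256 + 151 = 15255 = 0x3B97.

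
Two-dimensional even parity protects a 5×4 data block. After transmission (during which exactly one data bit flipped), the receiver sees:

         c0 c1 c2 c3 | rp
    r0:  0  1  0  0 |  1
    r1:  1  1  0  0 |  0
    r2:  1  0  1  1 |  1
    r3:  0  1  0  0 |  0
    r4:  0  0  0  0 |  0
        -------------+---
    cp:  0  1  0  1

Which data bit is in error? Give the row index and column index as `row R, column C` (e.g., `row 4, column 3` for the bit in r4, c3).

row 3, column 2

Recompute each row's even parity and compare to rp:
  r0: data parity 1, sent rp 1 → ok
  r1: data parity 0, sent rp 0 → ok
  r2: data parity 1, sent rp 1 → ok
  r3: data parity 1, sent rp 0 → mismatch
  r4: data parity 0, sent rp 0 → ok
Recompute each column's even parity and compare to cp:
  c0: data parity 0, sent cp 0 → ok
  c1: data parity 1, sent cp 1 → ok
  c2: data parity 1, sent cp 0 → mismatch
  c3: data parity 1, sent cp 1 → ok
Exactly one row (r3) and one column (c2) fail → the flipped bit is at their intersection.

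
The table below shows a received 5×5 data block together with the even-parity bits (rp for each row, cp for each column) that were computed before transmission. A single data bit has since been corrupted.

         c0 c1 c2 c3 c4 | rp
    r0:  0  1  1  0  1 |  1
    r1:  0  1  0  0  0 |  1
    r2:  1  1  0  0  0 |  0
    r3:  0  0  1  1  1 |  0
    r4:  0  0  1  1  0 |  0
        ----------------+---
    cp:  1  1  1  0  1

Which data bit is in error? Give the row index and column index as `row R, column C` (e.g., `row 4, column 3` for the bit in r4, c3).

row 3, column 4

Recompute each row's even parity and compare to rp:
  r0: data parity 1, sent rp 1 → ok
  r1: data parity 1, sent rp 1 → ok
  r2: data parity 0, sent rp 0 → ok
  r3: data parity 1, sent rp 0 → mismatch
  r4: data parity 0, sent rp 0 → ok
Recompute each column's even parity and compare to cp:
  c0: data parity 1, sent cp 1 → ok
  c1: data parity 1, sent cp 1 → ok
  c2: data parity 1, sent cp 1 → ok
  c3: data parity 0, sent cp 0 → ok
  c4: data parity 0, sent cp 1 → mismatch
Exactly one row (r3) and one column (c4) fail → the flipped bit is at their intersection.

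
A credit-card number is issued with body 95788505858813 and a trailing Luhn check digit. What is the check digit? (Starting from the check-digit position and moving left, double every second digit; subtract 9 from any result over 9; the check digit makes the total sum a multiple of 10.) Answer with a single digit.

5

Partial digits right→left: 3 1 8 8 5 8 5 0 5 8 8 7 5 9
Double every second digit counting from the check-digit position (so the 1st, 3rd, 5th, ... of the partial from the right).
  doubled (with −9 where >9): 6 7 1 1 1 7 1 → sum 24
  kept as-is: 1 8 8 0 8 7 9 → sum 41
Total = 24 + 41 = 65.
Check digit = (10 − (65 mod 10)) mod 10 = 5.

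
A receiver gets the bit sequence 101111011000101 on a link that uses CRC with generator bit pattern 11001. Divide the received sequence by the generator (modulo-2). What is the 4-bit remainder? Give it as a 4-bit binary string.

Modulo-2 division of 101111011000101 by 11001:
  pos 0: 10111 XOR 11001 = 01110
  pos 1: 11101 XOR 11001 = 00100
  pos 3: 10001 XOR 11001 = 01000
  pos 4: 10001 XOR 11001 = 01000
  pos 5: 10000 XOR 11001 = 01001
  pos 6: 10010 XOR 11001 = 01011
  pos 7: 10110 XOR 11001 = 01111
  pos 8: 11111 XOR 11001 = 00110
  pos 10: 11001 XOR 11001 = 00000
Remainder = 0000 (zero — the frame passes the CRC check).

0000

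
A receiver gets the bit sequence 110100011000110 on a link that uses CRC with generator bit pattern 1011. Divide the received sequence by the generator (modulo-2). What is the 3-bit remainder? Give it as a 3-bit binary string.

000

Modulo-2 division of 110100011000110 by 1011:
  pos 0: 1101 XOR 1011 = 0110
  pos 1: 1100 XOR 1011 = 0111
  pos 2: 1110 XOR 1011 = 0101
  pos 3: 1010 XOR 1011 = 0001
  pos 6: 1110 XOR 1011 = 0101
  pos 7: 1010 XOR 1011 = 0001
  pos 10: 1011 XOR 1011 = 0000
Remainder = 000 (zero — the frame passes the CRC check).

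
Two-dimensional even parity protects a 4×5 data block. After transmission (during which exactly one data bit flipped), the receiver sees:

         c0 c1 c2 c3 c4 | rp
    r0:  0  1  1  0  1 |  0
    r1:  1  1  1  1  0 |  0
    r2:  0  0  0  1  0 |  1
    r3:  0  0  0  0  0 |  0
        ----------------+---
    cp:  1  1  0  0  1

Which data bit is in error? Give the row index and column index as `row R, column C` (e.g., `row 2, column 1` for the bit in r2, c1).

Recompute each row's even parity and compare to rp:
  r0: data parity 1, sent rp 0 → mismatch
  r1: data parity 0, sent rp 0 → ok
  r2: data parity 1, sent rp 1 → ok
  r3: data parity 0, sent rp 0 → ok
Recompute each column's even parity and compare to cp:
  c0: data parity 1, sent cp 1 → ok
  c1: data parity 0, sent cp 1 → mismatch
  c2: data parity 0, sent cp 0 → ok
  c3: data parity 0, sent cp 0 → ok
  c4: data parity 1, sent cp 1 → ok
Exactly one row (r0) and one column (c1) fail → the flipped bit is at their intersection.

row 0, column 1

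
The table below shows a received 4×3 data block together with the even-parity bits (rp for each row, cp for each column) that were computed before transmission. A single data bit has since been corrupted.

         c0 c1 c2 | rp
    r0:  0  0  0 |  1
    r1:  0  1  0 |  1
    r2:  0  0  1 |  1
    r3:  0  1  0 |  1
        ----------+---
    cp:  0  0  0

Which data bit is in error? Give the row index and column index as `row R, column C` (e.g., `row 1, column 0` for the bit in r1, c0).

Recompute each row's even parity and compare to rp:
  r0: data parity 0, sent rp 1 → mismatch
  r1: data parity 1, sent rp 1 → ok
  r2: data parity 1, sent rp 1 → ok
  r3: data parity 1, sent rp 1 → ok
Recompute each column's even parity and compare to cp:
  c0: data parity 0, sent cp 0 → ok
  c1: data parity 0, sent cp 0 → ok
  c2: data parity 1, sent cp 0 → mismatch
Exactly one row (r0) and one column (c2) fail → the flipped bit is at their intersection.

row 0, column 2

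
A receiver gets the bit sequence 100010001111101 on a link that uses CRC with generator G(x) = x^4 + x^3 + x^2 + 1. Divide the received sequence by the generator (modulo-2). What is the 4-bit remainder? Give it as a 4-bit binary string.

0000

Modulo-2 division of 100010001111101 by 11101:
  pos 0: 10001 XOR 11101 = 01100
  pos 1: 11000 XOR 11101 = 00101
  pos 3: 10100 XOR 11101 = 01001
  pos 4: 10011 XOR 11101 = 01110
  pos 5: 11101 XOR 11101 = 00000
  pos 10: 11101 XOR 11101 = 00000
Remainder = 0000 (zero — the frame passes the CRC check).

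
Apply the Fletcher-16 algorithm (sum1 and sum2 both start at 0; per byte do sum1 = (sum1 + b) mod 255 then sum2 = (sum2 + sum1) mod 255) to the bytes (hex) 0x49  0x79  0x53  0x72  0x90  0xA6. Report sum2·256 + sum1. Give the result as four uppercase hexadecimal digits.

83BF

Running sums (mod 255):
  after byte 0 (0x49): sum1=73, sum2=73
  after byte 1 (0x79): sum1=194, sum2=12
  after byte 2 (0x53): sum1=22, sum2=34
  after byte 3 (0x72): sum1=136, sum2=170
  after byte 4 (0x90): sum1=25, sum2=195
  after byte 5 (0xA6): sum1=191, sum2=131
Checksum = sum2·256 + sum1 = 131·256 + 191 = 33727 = 0x83BF.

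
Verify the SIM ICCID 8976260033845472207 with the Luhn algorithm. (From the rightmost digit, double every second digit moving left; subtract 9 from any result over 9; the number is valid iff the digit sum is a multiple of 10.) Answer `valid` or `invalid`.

From the right, keep odd positions and double even positions (subtract 9 from any doubled value over 9):
  doubled (positions 2,4,...): 0 4 8 8 6 0 3 3 9 → sum 41
  kept (positions 1,3,...): 7 2 7 5 8 3 0 2 7 8 → sum 49
Total = 90.
90 mod 10 = 0, so the number is valid.

valid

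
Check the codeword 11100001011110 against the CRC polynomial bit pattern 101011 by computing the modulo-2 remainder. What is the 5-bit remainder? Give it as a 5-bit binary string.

Modulo-2 division of 11100001011110 by 101011:
  pos 0: 111000 XOR 101011 = 010011
  pos 1: 100110 XOR 101011 = 001101
  pos 3: 110110 XOR 101011 = 011101
  pos 4: 111011 XOR 101011 = 010000
  pos 5: 100001 XOR 101011 = 001010
  pos 7: 101011 XOR 101011 = 000000
Remainder = 00000 (zero — the frame passes the CRC check).

00000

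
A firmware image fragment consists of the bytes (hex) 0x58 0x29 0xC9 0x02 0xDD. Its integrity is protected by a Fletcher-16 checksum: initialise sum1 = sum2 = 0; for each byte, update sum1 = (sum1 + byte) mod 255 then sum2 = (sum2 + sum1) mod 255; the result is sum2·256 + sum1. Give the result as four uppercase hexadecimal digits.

9D2B

Running sums (mod 255):
  after byte 0 (0x58): sum1=88, sum2=88
  after byte 1 (0x29): sum1=129, sum2=217
  after byte 2 (0xC9): sum1=75, sum2=37
  after byte 3 (0x02): sum1=77, sum2=114
  after byte 4 (0xDD): sum1=43, sum2=157
Checksum = sum2·256 + sum1 = 157·256 + 43 = 40235 = 0x9D2B.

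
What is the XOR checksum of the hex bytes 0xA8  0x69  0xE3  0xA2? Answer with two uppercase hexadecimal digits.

80

XOR the bytes together:
  start with 0xA8
  0xA8 ⊕ 0x69 = 0xC1
  0xC1 ⊕ 0xE3 = 0x22
  0x22 ⊕ 0xA2 = 0x80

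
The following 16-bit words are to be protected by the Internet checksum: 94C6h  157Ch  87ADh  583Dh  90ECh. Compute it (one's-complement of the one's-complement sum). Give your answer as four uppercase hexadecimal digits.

E4E5

One's-complement addition (fold any carry out of bit 15 back into bit 0):
  0x94C6 + 0x157C = 0x0AA42
  0xAA42 + 0x87AD = 0x131EF → wrap carry → 0x31F0
  0x31F0 + 0x583D = 0x08A2D
  0x8A2D + 0x90EC = 0x11B19 → wrap carry → 0x1B1A
One's-complement sum = 0x1B1A.
Checksum = ~0x1B1A & 0xFFFF = 0xE4E5.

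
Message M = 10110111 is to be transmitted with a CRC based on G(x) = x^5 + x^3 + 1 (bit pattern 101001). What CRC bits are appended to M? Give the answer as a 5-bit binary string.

Append 5 zeros: 1011011100000. Divide by 101001 (XOR where the leading bit is 1):
  pos 0: 101101 XOR 101001 = 000100
  pos 3: 100110 XOR 101001 = 001111
  pos 5: 111100 XOR 101001 = 010101
  pos 6: 101010 XOR 101001 = 000011
Remainder (last 5 bits) = 00110. This is the CRC / FCS.

00110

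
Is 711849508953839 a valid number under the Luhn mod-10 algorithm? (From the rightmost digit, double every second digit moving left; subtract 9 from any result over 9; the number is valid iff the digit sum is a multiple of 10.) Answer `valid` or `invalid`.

From the right, keep odd positions and double even positions (subtract 9 from any doubled value over 9):
  doubled (positions 2,4,...): 6 6 9 0 9 7 2 → sum 39
  kept (positions 1,3,...): 9 8 5 8 5 4 1 7 → sum 47
Total = 86.
86 mod 10 = 6, so the number is invalid.

invalid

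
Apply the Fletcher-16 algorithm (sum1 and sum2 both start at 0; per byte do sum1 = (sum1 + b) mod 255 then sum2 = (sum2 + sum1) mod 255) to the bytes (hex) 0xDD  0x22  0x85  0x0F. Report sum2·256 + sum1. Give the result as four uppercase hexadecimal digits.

F794

Running sums (mod 255):
  after byte 0 (0xDD): sum1=221, sum2=221
  after byte 1 (0x22): sum1=0, sum2=221
  after byte 2 (0x85): sum1=133, sum2=99
  after byte 3 (0x0F): sum1=148, sum2=247
Checksum = sum2·256 + sum1 = 247·256 + 148 = 63380 = 0xF794.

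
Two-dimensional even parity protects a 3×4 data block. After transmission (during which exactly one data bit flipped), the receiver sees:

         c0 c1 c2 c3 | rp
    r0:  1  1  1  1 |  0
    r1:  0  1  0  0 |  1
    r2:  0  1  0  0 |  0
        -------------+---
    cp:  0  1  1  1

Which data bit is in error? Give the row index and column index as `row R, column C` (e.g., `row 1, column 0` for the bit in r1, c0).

Recompute each row's even parity and compare to rp:
  r0: data parity 0, sent rp 0 → ok
  r1: data parity 1, sent rp 1 → ok
  r2: data parity 1, sent rp 0 → mismatch
Recompute each column's even parity and compare to cp:
  c0: data parity 1, sent cp 0 → mismatch
  c1: data parity 1, sent cp 1 → ok
  c2: data parity 1, sent cp 1 → ok
  c3: data parity 1, sent cp 1 → ok
Exactly one row (r2) and one column (c0) fail → the flipped bit is at their intersection.

row 2, column 0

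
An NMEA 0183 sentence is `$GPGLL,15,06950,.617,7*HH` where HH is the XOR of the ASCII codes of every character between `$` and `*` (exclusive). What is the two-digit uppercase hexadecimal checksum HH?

47

XOR the ASCII codes of the payload characters:
  'G' = 0x47 → acc = 0x47
  'P' = 0x50 → acc = 0x17
  'G' = 0x47 → acc = 0x50
  'L' = 0x4C → acc = 0x1C
  'L' = 0x4C → acc = 0x50
  ',' = 0x2C → acc = 0x7C
  '1' = 0x31 → acc = 0x4D
  '5' = 0x35 → acc = 0x78
  ',' = 0x2C → acc = 0x54
  '0' = 0x30 → acc = 0x64
  '6' = 0x36 → acc = 0x52
  '9' = 0x39 → acc = 0x6B
  '5' = 0x35 → acc = 0x5E
  '0' = 0x30 → acc = 0x6E
  ',' = 0x2C → acc = 0x42
  '.' = 0x2E → acc = 0x6C
  '6' = 0x36 → acc = 0x5A
  '1' = 0x31 → acc = 0x6B
  '7' = 0x37 → acc = 0x5C
  ',' = 0x2C → acc = 0x70
  '7' = 0x37 → acc = 0x47
Checksum = 0x47.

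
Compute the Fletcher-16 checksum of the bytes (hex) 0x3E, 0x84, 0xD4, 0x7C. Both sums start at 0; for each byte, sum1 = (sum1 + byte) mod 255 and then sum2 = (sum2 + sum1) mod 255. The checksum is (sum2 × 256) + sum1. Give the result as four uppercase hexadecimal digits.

AC14

Running sums (mod 255):
  after byte 0 (0x3E): sum1=62, sum2=62
  after byte 1 (0x84): sum1=194, sum2=1
  after byte 2 (0xD4): sum1=151, sum2=152
  after byte 3 (0x7C): sum1=20, sum2=172
Checksum = sum2·256 + sum1 = 172·256 + 20 = 44052 = 0xAC14.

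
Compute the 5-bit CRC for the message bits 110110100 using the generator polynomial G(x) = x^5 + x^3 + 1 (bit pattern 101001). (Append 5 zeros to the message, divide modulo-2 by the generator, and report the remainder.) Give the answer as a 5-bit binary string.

Append 5 zeros: 11011010000000. Divide by 101001 (XOR where the leading bit is 1):
  pos 0: 110110 XOR 101001 = 011111
  pos 1: 111111 XOR 101001 = 010110
  pos 2: 101100 XOR 101001 = 000101
  pos 5: 101000 XOR 101001 = 000001
Remainder (last 5 bits) = 01000. This is the CRC / FCS.

01000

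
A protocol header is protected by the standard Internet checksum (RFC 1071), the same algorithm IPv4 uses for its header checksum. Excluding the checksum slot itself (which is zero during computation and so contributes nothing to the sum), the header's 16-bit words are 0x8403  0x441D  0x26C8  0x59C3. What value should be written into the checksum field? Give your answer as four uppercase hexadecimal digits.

B753

One's-complement addition (fold any carry out of bit 15 back into bit 0):
  0x8403 + 0x441D = 0x0C820
  0xC820 + 0x26C8 = 0x0EEE8
  0xEEE8 + 0x59C3 = 0x148AB → wrap carry → 0x48AC
One's-complement sum = 0x48AC.
Checksum = ~0x48AC & 0xFFFF = 0xB753.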